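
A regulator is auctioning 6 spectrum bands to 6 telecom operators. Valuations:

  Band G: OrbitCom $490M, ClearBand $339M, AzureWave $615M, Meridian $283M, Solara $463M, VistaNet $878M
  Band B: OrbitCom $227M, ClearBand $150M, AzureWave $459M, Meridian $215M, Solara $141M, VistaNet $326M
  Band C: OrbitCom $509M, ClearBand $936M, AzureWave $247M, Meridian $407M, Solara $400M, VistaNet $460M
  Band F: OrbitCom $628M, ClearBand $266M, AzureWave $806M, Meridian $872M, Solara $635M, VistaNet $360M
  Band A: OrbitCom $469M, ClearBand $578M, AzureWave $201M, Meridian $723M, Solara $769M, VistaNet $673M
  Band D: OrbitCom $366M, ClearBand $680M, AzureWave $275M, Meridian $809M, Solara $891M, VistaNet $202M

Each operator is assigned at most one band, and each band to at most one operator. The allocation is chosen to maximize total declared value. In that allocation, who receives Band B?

AzureWave receives Band B.

Optimal: OrbitCom→Band F ($628M), ClearBand→Band C ($936M), AzureWave→Band B ($459M), Meridian→Band A ($723M), Solara→Band D ($891M), VistaNet→Band G ($878M) — total 628+936+459+723+891+878 = $4515M.
Column-greedy (each band in turn goes to its best remaining operator) gives $4280M, worse by 235.
Next-best assignment: OrbitCom→Band A, ClearBand→Band C, AzureWave→Band B, Meridian→Band F, Solara→Band D, VistaNet→Band G = $4505M.
AzureWave's own top band is Band F ($806M), but forcing AzureWave→Band F and reassigning the rest optimally gives only $4461M — worse by 54.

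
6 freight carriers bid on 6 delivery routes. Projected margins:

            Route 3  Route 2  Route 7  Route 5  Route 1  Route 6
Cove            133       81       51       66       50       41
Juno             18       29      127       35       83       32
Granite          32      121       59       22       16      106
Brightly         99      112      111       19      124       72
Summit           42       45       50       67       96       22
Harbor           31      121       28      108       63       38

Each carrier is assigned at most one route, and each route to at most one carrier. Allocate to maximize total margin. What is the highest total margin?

This is a one-to-one assignment (maximum-weight bipartite matching).
Optimal: Cove→Route 3 ($133k), Juno→Route 7 ($127k), Granite→Route 6 ($106k), Brightly→Route 2 ($112k), Summit→Route 1 ($96k), Harbor→Route 5 ($108k) — total 133+127+106+112+96+108 = $682k.
Column-greedy (each route in turn goes to its best remaining carrier) gives $635k, worse by 47.
Checked against all permutations: $682k is optimal.

Maximum total: $682k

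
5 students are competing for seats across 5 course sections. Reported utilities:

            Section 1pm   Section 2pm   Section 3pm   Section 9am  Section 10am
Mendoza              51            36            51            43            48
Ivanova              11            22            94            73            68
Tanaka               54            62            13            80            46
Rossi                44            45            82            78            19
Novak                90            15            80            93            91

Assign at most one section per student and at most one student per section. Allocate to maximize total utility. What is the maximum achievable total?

Max total: 376 points

Optimal: Mendoza→Section 1pm (51 points), Ivanova→Section 3pm (94 points), Tanaka→Section 2pm (62 points), Rossi→Section 9am (78 points), Novak→Section 10am (91 points) — total 51+94+62+78+91 = 376 points.
Row-greedy (each student in turn takes its best remaining section) gives 361 points, worse by 15.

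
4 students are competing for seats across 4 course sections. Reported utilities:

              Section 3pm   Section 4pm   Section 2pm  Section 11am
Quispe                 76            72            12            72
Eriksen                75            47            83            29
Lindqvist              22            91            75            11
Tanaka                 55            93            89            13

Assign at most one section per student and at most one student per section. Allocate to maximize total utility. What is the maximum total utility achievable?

This is the linear assignment problem.
Optimal: Quispe→Section 11am (72 points), Eriksen→Section 3pm (75 points), Lindqvist→Section 4pm (91 points), Tanaka→Section 2pm (89 points) — total 72+75+91+89 = 327 points.
Row-greedy (each student in turn takes its best remaining section) gives 263 points, worse by 64.
Every other assignment is strictly worse.

Maximum total: 327 points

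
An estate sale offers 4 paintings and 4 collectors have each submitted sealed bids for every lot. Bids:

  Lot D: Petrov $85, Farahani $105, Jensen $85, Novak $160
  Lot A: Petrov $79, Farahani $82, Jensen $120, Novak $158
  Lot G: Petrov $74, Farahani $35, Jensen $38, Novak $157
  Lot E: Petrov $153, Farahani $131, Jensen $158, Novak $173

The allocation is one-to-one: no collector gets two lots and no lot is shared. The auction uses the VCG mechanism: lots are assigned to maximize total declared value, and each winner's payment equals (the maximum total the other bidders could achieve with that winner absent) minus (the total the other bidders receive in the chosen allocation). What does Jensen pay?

Jensen pays $1.

Efficient allocation: Petrov→Lot E ($153), Farahani→Lot D ($105), Jensen→Lot A ($120), Novak→Lot G ($157); total welfare W = $535.
Jensen receives Lot A at value $120, so the others get W − 120 = $415.
Without Jensen: best allocation of the remaining 3 bidders over all 4 lots is Petrov→Lot E ($153), Farahani→Lot D ($105), Novak→Lot A ($158), total $416.
VCG payment = (others' best without Jensen) − (others' welfare with Jensen) = 416 − 415 = $1.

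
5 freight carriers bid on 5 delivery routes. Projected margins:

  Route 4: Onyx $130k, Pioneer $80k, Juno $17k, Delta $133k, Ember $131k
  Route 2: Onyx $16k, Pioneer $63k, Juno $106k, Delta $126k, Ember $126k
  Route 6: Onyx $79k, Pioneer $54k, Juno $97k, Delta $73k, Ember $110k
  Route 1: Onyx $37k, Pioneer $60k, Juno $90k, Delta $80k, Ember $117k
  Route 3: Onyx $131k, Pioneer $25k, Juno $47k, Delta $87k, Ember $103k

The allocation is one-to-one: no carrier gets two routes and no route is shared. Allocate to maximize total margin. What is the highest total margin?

Max total: $551k

Treat this as an assignment problem: match each carrier to one route.
Optimal: Onyx→Route 3 ($131k), Pioneer→Route 4 ($80k), Juno→Route 6 ($97k), Delta→Route 2 ($126k), Ember→Route 1 ($117k) — total 131+80+97+126+117 = $551k.
Row-greedy (each carrier in turn takes its best remaining route) gives $507k, worse by 44.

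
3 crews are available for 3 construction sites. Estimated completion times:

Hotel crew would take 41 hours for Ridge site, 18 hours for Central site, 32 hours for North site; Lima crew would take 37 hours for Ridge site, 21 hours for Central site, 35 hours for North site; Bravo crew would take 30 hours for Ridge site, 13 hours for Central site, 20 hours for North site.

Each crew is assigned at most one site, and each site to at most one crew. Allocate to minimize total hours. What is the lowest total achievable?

Optimal: Hotel crew→Central site (18 hours), Lima crew→Ridge site (37 hours), Bravo crew→North site (20 hours) — total 18+37+20 = 75 hours.
Min-entry greedy (repeatedly take the single cheapest remaining cell) gives 82 hours, worse by 7.
Next-best assignment: Hotel crew→Ridge site, Lima crew→Central site, Bravo crew→North site = 82 hours.
Every other assignment is strictly worse.

Minimum total: 75 hours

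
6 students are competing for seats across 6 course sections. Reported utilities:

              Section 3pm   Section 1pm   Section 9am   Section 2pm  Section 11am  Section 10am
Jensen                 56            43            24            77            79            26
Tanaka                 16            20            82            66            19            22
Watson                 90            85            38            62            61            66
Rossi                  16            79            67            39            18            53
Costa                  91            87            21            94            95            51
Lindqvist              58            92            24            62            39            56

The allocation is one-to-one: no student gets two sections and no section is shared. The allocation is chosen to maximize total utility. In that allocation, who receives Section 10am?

Optimal: Jensen→Section 11am (79 points), Tanaka→Section 9am (82 points), Watson→Section 3pm (90 points), Rossi→Section 10am (53 points), Costa→Section 2pm (94 points), Lindqvist→Section 1pm (92 points) — total 79+82+90+53+94+92 = 490 points.
Column-greedy (each section in turn goes to its best remaining student) gives 456 points, worse by 34.
Rossi's own top section is Section 1pm (79 points), but forcing Rossi→Section 1pm and reassigning the rest optimally gives only 480 points — worse by 10.

Rossi receives Section 10am.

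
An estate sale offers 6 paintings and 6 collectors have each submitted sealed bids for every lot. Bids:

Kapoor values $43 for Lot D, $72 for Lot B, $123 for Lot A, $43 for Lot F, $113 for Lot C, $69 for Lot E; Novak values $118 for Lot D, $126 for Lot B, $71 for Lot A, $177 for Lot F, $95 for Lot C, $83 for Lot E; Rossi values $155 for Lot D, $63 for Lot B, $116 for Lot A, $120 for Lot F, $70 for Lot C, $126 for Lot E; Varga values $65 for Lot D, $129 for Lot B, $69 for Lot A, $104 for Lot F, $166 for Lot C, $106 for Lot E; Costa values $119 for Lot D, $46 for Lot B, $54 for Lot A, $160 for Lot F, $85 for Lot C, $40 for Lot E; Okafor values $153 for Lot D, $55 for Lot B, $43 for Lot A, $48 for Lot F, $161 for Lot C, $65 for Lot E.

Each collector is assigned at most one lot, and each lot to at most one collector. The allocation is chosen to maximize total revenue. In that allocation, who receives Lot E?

Rossi receives Lot E.

Optimal: Kapoor→Lot A ($123), Novak→Lot B ($126), Rossi→Lot E ($126), Varga→Lot C ($166), Costa→Lot F ($160), Okafor→Lot D ($153) — total 123+126+126+166+160+153 = $854.
Max-entry greedy (repeatedly take the single best remaining cell) gives $732, worse by 122.
Rossi's own top lot is Lot D ($155), but forcing Rossi→Lot D and reassigning the rest optimally gives only $831 — worse by 23.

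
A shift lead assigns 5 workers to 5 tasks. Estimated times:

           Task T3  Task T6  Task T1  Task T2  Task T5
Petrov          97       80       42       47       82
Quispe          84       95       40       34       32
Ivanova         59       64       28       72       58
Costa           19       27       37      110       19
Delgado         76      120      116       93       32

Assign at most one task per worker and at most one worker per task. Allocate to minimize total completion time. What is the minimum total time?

Minimum total: 191 min

Treat this as an assignment problem: match each worker to one task.
Optimal: Petrov→Task T1 (42 min), Quispe→Task T2 (34 min), Ivanova→Task T6 (64 min), Costa→Task T3 (19 min), Delgado→Task T5 (32 min) — total 42+34+64+19+32 = 191 min.
Next-best assignment: Petrov→Task T6, Quispe→Task T2, Ivanova→Task T1, Costa→Task T3, Delgado→Task T5 = 193 min.
Checked against all permutations: 191 min is optimal.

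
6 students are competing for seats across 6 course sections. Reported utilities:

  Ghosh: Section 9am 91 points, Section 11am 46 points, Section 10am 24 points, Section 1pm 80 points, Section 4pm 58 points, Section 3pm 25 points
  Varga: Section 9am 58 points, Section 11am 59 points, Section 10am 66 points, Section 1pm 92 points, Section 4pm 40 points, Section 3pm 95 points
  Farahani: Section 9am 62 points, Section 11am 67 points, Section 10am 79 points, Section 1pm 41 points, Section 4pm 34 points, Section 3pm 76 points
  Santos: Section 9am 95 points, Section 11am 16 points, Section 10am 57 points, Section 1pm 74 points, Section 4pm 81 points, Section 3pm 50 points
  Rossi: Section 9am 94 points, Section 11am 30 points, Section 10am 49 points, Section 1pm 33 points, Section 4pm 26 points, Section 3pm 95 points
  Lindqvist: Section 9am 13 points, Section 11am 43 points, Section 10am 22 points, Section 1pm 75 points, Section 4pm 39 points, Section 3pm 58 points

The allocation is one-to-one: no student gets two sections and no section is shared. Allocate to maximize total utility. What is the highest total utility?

Maximum total: 481 points

Optimal: Ghosh→Section 9am (91 points), Varga→Section 1pm (92 points), Farahani→Section 10am (79 points), Santos→Section 4pm (81 points), Rossi→Section 3pm (95 points), Lindqvist→Section 11am (43 points) — total 91+92+79+81+95+43 = 481 points.
Column-greedy (each section in turn goes to its best remaining student) gives 442 points, worse by 39.
Next-best assignment: Ghosh→Section 9am, Varga→Section 11am, Farahani→Section 10am, Santos→Section 4pm, Rossi→Section 3pm, Lindqvist→Section 1pm = 480 points.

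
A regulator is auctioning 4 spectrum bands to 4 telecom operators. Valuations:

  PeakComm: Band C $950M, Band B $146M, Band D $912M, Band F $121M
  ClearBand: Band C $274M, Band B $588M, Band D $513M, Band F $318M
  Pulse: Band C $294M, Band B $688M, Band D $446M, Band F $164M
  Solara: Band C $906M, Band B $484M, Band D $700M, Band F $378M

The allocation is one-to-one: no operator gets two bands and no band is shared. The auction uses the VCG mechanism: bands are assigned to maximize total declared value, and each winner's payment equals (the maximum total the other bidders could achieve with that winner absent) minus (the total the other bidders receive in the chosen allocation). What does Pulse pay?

Pulse pays $270M.

Efficient allocation: PeakComm→Band D ($912M), ClearBand→Band F ($318M), Pulse→Band B ($688M), Solara→Band C ($906M); total welfare W = $2824M.
Pulse receives Band B at value $688M, so the others get W − 688 = $2136M.
Without Pulse: best allocation of the remaining 3 bidders over all 4 bands is PeakComm→Band D ($912M), ClearBand→Band B ($588M), Solara→Band C ($906M), total $2406M.
VCG payment = (others' best without Pulse) − (others' welfare with Pulse) = 2406 − 2136 = $270M.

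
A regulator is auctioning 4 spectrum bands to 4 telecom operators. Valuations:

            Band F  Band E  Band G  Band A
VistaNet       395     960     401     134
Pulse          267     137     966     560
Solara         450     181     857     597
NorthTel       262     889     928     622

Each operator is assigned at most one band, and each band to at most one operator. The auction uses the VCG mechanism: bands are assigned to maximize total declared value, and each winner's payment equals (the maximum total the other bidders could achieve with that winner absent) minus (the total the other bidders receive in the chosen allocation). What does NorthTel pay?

NorthTel pays $147M.

Efficient allocation: VistaNet→Band E ($960M), Pulse→Band G ($966M), Solara→Band F ($450M), NorthTel→Band A ($622M); total welfare W = $2998M.
NorthTel receives Band A at value $622M, so the others get W − 622 = $2376M.
Without NorthTel: best allocation of the remaining 3 bidders over all 4 bands is VistaNet→Band E ($960M), Pulse→Band G ($966M), Solara→Band A ($597M), total $2523M.
VCG payment = (others' best without NorthTel) − (others' welfare with NorthTel) = 2523 − 2376 = $147M.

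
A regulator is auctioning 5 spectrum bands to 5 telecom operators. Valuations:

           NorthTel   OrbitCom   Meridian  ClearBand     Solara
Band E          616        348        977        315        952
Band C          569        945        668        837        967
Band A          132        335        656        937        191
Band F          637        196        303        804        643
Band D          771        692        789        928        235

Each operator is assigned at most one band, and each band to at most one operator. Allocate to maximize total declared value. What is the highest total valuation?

Optimal: NorthTel→Band D ($771M), OrbitCom→Band C ($945M), Meridian→Band E ($977M), ClearBand→Band A ($937M), Solara→Band F ($643M) — total 771+945+977+937+643 = $4273M.
Max-entry greedy (repeatedly take the single best remaining cell) gives $3848M, worse by 425.
Next-best assignment: NorthTel→Band F, OrbitCom→Band C, Meridian→Band D, ClearBand→Band A, Solara→Band E = $4260M.

Maximum total: $4273M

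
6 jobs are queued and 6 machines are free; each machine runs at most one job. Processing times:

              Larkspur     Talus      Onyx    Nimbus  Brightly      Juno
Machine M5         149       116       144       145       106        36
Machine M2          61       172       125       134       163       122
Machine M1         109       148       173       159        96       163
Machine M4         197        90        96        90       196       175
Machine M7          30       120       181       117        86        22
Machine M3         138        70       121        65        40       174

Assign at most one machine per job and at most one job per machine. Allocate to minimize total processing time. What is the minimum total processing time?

Minimum total: 442 min

Optimal: Larkspur→Machine M7 (30 min), Talus→Machine M4 (90 min), Onyx→Machine M2 (125 min), Nimbus→Machine M3 (65 min), Brightly→Machine M1 (96 min), Juno→Machine M5 (36 min) — total 30+90+125+65+96+36 = 442 min.
Min-entry greedy (repeatedly take the single cheapest remaining cell) gives 516 min, worse by 74.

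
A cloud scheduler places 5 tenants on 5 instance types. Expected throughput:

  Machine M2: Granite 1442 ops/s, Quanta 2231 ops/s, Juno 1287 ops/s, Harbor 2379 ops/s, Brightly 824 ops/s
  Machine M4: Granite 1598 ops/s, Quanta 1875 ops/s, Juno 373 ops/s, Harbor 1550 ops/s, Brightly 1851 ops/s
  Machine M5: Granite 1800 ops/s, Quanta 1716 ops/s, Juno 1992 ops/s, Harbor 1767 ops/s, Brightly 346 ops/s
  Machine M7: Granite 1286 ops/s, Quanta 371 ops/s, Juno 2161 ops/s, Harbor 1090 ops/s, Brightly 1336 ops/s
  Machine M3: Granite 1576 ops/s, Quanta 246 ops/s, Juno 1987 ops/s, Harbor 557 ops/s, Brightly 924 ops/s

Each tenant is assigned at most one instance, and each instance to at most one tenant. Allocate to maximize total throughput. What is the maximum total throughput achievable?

Treat this as an assignment problem: match each tenant to one instance.
Optimal: Granite→Machine M3 (1576 ops/s), Quanta→Machine M5 (1716 ops/s), Juno→Machine M7 (2161 ops/s), Harbor→Machine M2 (2379 ops/s), Brightly→Machine M4 (1851 ops/s) — total 1576+1716+2161+2379+1851 = 9683 ops/s.
Row-greedy (each tenant in turn takes its best remaining instance) gives 8666 ops/s, worse by 1017.
Next-best assignment: Granite→Machine M3, Quanta→Machine M2, Juno→Machine M7, Harbor→Machine M5, Brightly→Machine M4 = 9586 ops/s.

Maximum total: 9683 ops/s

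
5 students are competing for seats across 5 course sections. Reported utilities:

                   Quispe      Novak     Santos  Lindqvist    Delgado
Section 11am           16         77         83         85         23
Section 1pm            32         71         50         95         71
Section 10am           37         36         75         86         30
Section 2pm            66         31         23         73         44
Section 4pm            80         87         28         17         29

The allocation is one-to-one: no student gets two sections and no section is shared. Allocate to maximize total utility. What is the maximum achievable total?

Maximum total: 393 points

This is a one-to-one assignment (maximum-weight bipartite matching).
Optimal: Quispe→Section 2pm (66 points), Novak→Section 4pm (87 points), Santos→Section 11am (83 points), Lindqvist→Section 10am (86 points), Delgado→Section 1pm (71 points) — total 66+87+83+86+71 = 393 points.
Column-greedy (each section in turn goes to its best remaining student) gives 326 points, worse by 67.
Swapping Novak↔Santos (Novak→Section 11am 77 points, Santos→Section 4pm 28 points) loses 65.
Every other assignment is strictly worse.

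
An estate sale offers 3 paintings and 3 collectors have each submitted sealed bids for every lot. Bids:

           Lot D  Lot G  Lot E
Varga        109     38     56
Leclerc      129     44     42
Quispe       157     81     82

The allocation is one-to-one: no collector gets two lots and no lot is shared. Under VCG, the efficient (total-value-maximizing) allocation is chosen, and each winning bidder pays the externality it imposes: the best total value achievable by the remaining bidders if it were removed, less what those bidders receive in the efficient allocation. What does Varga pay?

Varga pays $1.

Efficient allocation: Varga→Lot E ($56), Leclerc→Lot D ($129), Quispe→Lot G ($81); total welfare W = $266.
Varga receives Lot E at value $56, so the others get W − 56 = $210.
Without Varga: best allocation of the remaining 2 bidders over all 3 lots is Leclerc→Lot D ($129), Quispe→Lot E ($82), total $211.
VCG payment = (others' best without Varga) − (others' welfare with Varga) = 211 − 210 = $1.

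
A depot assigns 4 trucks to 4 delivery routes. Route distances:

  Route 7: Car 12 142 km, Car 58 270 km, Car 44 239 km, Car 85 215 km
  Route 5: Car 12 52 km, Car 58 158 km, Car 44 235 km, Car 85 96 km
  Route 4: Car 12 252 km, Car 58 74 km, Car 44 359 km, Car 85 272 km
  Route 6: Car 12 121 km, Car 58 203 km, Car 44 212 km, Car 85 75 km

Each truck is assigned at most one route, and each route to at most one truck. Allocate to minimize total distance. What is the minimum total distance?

Treat this as an assignment problem: match each truck to one route.
Optimal: Car 12→Route 5 (52 km), Car 58→Route 4 (74 km), Car 44→Route 7 (239 km), Car 85→Route 6 (75 km) — total 52+74+239+75 = 440 km.
Column-greedy (each route in turn goes to its cheapest remaining truck) gives 524 km, worse by 84.
Next-best assignment: Car 12→Route 7, Car 58→Route 4, Car 44→Route 6, Car 85→Route 5 = 524 km.
Swapping Car 44↔Car 58 (Car 44→Route 4 359 km, Car 58→Route 7 270 km) adds 316.

Minimum total: 440 km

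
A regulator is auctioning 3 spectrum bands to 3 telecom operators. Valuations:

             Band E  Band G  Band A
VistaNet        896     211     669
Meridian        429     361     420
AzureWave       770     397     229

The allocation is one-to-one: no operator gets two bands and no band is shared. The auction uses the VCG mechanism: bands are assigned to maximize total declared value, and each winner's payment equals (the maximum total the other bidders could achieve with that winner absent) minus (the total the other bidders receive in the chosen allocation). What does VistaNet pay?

Efficient allocation: VistaNet→Band A ($669M), Meridian→Band G ($361M), AzureWave→Band E ($770M); total welfare W = $1800M.
VistaNet receives Band A at value $669M, so the others get W − 669 = $1131M.
Without VistaNet: best allocation of the remaining 2 bidders over all 3 bands is Meridian→Band A ($420M), AzureWave→Band E ($770M), total $1190M.
VCG payment = (others' best without VistaNet) − (others' welfare with VistaNet) = 1190 − 1131 = $59M.

VistaNet pays $59M.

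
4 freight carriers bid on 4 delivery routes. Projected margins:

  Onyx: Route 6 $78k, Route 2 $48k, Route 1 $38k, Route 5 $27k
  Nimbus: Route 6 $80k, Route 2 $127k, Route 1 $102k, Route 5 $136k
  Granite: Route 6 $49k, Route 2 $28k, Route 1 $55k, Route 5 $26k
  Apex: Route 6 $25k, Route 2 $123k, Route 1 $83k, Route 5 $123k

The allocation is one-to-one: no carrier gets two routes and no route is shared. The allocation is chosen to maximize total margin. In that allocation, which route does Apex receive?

Apex receives Route 2.

This is the linear assignment problem.
Optimal: Onyx→Route 6 ($78k), Nimbus→Route 5 ($136k), Granite→Route 1 ($55k), Apex→Route 2 ($123k) — total 78+136+55+123 = $392k.
Column-greedy (each route in turn goes to its best remaining carrier) gives $285k, worse by 107.
Next-best assignment: Onyx→Route 6, Nimbus→Route 2, Granite→Route 1, Apex→Route 5 = $383k.
Every other assignment is strictly worse.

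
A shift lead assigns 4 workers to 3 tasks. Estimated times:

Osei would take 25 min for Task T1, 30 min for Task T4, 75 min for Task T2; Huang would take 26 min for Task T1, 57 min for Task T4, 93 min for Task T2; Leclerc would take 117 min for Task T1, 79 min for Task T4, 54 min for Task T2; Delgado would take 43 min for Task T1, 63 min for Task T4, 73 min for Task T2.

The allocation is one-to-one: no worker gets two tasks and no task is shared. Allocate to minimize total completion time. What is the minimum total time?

Min total: 110 min

Optimal: Huang→Task T1 (26 min), Osei→Task T4 (30 min), Leclerc→Task T2 (54 min) — total 26+30+54 = 110 min.
Min-entry greedy (repeatedly take the single cheapest remaining cell) gives 136 min, worse by 26.
Swapping Huang↔Osei (Huang→Task T4 57 min, Osei→Task T1 25 min) adds 26.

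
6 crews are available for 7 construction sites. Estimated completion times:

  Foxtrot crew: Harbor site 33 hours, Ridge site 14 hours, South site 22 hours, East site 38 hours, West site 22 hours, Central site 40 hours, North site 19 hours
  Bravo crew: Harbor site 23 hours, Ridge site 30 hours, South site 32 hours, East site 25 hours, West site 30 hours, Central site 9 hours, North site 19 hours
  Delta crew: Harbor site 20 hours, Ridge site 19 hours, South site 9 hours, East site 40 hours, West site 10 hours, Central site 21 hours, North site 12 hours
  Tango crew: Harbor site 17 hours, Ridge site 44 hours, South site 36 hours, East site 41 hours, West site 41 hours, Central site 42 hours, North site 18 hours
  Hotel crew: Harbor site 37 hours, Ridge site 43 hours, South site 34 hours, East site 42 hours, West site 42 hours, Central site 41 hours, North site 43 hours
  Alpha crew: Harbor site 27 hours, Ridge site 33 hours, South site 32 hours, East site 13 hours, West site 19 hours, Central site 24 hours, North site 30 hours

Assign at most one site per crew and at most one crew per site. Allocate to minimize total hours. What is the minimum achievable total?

This is the linear assignment problem.
Optimal: Foxtrot crew→Ridge site (14 hours), Bravo crew→Central site (9 hours), Delta crew→West site (10 hours), Tango crew→Harbor site (17 hours), Hotel crew→South site (34 hours), Alpha crew→East site (13 hours) — total 14+9+10+17+34+13 = 97 hours.
Row-greedy (each crew in turn takes its cheapest remaining site) gives 110 hours, worse by 13.
Swapping Bravo crew↔Foxtrot crew (Bravo crew→Ridge site 30 hours, Foxtrot crew→Central site 40 hours) adds 47.
No other one-to-one assignment undercuts 97 hours.

Minimum total: 97 hours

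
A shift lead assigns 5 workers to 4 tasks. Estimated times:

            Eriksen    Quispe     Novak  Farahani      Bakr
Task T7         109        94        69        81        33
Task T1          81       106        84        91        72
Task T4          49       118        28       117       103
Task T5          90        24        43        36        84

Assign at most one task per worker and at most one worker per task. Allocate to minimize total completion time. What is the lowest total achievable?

Min total: 166 min

Optimal: Bakr→Task T7 (33 min), Eriksen→Task T1 (81 min), Novak→Task T4 (28 min), Quispe→Task T5 (24 min) — total 33+81+28+24 = 166 min.
Row-greedy (each worker in turn takes its cheapest remaining task) gives 233 min, worse by 67.
Swapping Eriksen↔Quispe (Eriksen→Task T5 90 min, Quispe→Task T1 106 min) adds 91.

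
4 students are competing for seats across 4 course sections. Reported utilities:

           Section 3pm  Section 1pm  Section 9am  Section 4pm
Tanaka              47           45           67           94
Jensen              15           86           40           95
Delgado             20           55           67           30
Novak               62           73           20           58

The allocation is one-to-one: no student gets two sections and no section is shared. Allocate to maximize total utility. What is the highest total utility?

Maximum total: 309 points

Optimal: Tanaka→Section 4pm (94 points), Jensen→Section 1pm (86 points), Delgado→Section 9am (67 points), Novak→Section 3pm (62 points) — total 94+86+67+62 = 309 points.
Max-entry greedy (repeatedly take the single best remaining cell) gives 255 points, worse by 54.
Next-best assignment: Tanaka→Section 3pm, Jensen→Section 4pm, Delgado→Section 9am, Novak→Section 1pm = 282 points.
No other one-to-one assignment exceeds 309 points.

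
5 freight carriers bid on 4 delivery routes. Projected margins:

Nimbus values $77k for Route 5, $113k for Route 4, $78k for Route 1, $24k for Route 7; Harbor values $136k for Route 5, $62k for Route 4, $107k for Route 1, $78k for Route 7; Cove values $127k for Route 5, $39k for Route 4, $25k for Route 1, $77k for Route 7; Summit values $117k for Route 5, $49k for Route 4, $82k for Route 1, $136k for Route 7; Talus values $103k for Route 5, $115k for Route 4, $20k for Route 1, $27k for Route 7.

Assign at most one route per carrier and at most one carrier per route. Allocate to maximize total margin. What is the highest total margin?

Maximum total: $485k

This is the linear assignment problem.
Optimal: Cove→Route 5 ($127k), Talus→Route 4 ($115k), Harbor→Route 1 ($107k), Summit→Route 7 ($136k) — total 127+115+107+136 = $485k.
Column-greedy (each route in turn goes to its best remaining carrier) gives $410k, worse by 75.
Next-best assignment: Cove→Route 5, Nimbus→Route 4, Harbor→Route 1, Summit→Route 7 = $483k.
Swapping Harbor↔Cove (Harbor→Route 5 $136k, Cove→Route 1 $25k) loses 73.
Checked against all permutations: $485k is optimal.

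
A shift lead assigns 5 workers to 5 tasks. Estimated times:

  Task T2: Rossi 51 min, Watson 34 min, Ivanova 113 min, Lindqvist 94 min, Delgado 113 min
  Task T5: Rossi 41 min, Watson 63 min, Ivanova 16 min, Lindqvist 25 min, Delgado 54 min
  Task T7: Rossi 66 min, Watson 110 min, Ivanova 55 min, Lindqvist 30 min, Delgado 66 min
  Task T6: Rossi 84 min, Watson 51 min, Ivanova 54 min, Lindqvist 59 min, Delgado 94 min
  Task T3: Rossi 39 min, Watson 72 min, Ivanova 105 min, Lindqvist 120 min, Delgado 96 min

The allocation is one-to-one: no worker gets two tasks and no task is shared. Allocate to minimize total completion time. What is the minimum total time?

Optimal: Rossi→Task T3 (39 min), Watson→Task T2 (34 min), Ivanova→Task T6 (54 min), Lindqvist→Task T7 (30 min), Delgado→Task T5 (54 min) — total 39+34+54+30+54 = 211 min.
Row-greedy (each worker in turn takes its cheapest remaining task) gives 213 min, worse by 2.

Minimum total: 211 min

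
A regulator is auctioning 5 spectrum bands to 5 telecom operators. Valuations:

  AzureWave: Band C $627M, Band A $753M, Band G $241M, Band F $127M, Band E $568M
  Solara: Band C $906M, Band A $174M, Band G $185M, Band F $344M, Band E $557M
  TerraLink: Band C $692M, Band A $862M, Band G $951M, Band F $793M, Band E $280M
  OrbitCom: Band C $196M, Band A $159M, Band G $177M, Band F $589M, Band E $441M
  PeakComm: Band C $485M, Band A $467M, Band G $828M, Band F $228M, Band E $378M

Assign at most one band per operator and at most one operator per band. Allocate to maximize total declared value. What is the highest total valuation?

This is a one-to-one assignment (maximum-weight bipartite matching).
Optimal: AzureWave→Band E ($568M), Solara→Band C ($906M), TerraLink→Band A ($862M), OrbitCom→Band F ($589M), PeakComm→Band G ($828M) — total 568+906+862+589+828 = $3753M.
Max-entry greedy (repeatedly take the single best remaining cell) gives $3577M, worse by 176.
Next-best assignment: AzureWave→Band A, Solara→Band C, TerraLink→Band F, OrbitCom→Band E, PeakComm→Band G = $3721M.

Max total: $3753M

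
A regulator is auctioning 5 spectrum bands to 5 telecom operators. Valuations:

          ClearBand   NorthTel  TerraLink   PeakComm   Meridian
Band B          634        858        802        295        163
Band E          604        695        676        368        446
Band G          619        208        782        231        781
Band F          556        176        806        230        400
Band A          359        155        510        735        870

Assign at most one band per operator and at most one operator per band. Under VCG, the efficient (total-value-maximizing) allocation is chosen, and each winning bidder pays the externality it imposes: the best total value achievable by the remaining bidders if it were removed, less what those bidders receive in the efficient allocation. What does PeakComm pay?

Efficient allocation: ClearBand→Band E ($604M), NorthTel→Band B ($858M), TerraLink→Band F ($806M), PeakComm→Band A ($735M), Meridian→Band G ($781M); total welfare W = $3784M.
PeakComm receives Band A at value $735M, so the others get W − 735 = $3049M.
Without PeakComm: best allocation of the remaining 4 bidders over all 5 bands is ClearBand→Band G ($619M), NorthTel→Band B ($858M), TerraLink→Band F ($806M), Meridian→Band A ($870M), total $3153M.
VCG payment = (others' best without PeakComm) − (others' welfare with PeakComm) = 3153 − 3049 = $104M.

PeakComm pays $104M.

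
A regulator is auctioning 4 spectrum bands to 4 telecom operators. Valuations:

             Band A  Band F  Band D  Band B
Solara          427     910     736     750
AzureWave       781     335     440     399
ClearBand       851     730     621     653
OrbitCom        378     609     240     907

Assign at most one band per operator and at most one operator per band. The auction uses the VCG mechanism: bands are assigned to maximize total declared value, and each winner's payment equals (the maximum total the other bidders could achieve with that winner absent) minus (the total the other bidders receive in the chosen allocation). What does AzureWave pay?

AzureWave pays $230M.

Efficient allocation: Solara→Band F ($910M), AzureWave→Band A ($781M), ClearBand→Band D ($621M), OrbitCom→Band B ($907M); total welfare W = $3219M.
AzureWave receives Band A at value $781M, so the others get W − 781 = $2438M.
Without AzureWave: best allocation of the remaining 3 bidders over all 4 bands is Solara→Band F ($910M), ClearBand→Band A ($851M), OrbitCom→Band B ($907M), total $2668M.
VCG payment = (others' best without AzureWave) − (others' welfare with AzureWave) = 2668 − 2438 = $230M.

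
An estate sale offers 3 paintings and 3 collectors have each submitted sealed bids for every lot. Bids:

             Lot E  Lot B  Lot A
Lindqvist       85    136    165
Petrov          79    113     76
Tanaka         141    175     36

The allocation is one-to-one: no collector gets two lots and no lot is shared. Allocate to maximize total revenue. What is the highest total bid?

Optimal: Lindqvist→Lot A ($165), Petrov→Lot E ($79), Tanaka→Lot B ($175) — total 165+79+175 = $419.
Column-greedy (each lot in turn goes to its best remaining collector) gives $353, worse by 66.
Checked against all permutations: $419 is optimal.

Maximum total: $419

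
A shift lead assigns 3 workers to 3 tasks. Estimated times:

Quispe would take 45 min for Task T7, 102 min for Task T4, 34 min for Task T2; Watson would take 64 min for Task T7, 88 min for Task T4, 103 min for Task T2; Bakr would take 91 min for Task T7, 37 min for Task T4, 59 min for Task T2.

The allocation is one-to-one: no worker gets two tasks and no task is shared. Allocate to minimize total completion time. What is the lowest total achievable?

This is the linear assignment problem.
Optimal: Quispe→Task T2 (34 min), Watson→Task T7 (64 min), Bakr→Task T4 (37 min) — total 34+64+37 = 135 min.
Column-greedy (each task in turn goes to its cheapest remaining worker) gives 185 min, worse by 50.
Next-best assignment: Quispe→Task T7, Watson→Task T2, Bakr→Task T4 = 185 min.

Min total: 135 min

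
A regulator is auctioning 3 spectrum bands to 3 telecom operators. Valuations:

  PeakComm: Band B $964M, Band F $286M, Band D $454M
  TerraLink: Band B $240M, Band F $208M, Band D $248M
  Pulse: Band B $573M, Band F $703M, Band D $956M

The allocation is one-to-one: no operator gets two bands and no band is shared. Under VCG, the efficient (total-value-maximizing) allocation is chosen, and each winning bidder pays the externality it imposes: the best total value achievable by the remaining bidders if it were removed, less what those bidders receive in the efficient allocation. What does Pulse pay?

Pulse pays $40M.

Efficient allocation: PeakComm→Band B ($964M), TerraLink→Band F ($208M), Pulse→Band D ($956M); total welfare W = $2128M.
Pulse receives Band D at value $956M, so the others get W − 956 = $1172M.
Without Pulse: best allocation of the remaining 2 bidders over all 3 bands is PeakComm→Band B ($964M), TerraLink→Band D ($248M), total $1212M.
VCG payment = (others' best without Pulse) − (others' welfare with Pulse) = 1212 − 1172 = $40M.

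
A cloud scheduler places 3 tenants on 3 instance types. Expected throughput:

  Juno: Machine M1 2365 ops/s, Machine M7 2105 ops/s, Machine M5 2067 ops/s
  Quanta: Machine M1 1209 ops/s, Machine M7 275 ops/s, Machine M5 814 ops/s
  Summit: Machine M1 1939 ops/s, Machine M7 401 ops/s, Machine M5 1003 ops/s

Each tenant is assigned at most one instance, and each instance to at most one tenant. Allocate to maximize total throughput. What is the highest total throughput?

Optimal: Juno→Machine M7 (2105 ops/s), Quanta→Machine M5 (814 ops/s), Summit→Machine M1 (1939 ops/s) — total 2105+814+1939 = 4858 ops/s.
Column-greedy (each instance in turn goes to its best remaining tenant) gives 3580 ops/s, worse by 1278.

Max total: 4858 ops/s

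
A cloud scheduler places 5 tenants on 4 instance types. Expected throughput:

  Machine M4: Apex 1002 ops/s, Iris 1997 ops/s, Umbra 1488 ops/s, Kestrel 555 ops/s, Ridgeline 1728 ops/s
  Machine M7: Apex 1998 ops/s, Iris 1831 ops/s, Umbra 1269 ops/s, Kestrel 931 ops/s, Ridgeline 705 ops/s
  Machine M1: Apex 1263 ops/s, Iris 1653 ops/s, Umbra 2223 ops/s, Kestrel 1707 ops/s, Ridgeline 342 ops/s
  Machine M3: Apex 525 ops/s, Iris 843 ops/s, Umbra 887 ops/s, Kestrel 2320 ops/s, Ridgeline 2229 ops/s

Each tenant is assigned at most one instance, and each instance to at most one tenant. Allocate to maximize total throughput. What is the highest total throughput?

Maximum total: 8538 ops/s

Optimal: Iris→Machine M4 (1997 ops/s), Apex→Machine M7 (1998 ops/s), Umbra→Machine M1 (2223 ops/s), Kestrel→Machine M3 (2320 ops/s) — total 1997+1998+2223+2320 = 8538 ops/s.
Swapping Iris↔Apex (Iris→Machine M7 1831 ops/s, Apex→Machine M4 1002 ops/s) loses 1162.
Checked against all permutations: 8538 ops/s is optimal.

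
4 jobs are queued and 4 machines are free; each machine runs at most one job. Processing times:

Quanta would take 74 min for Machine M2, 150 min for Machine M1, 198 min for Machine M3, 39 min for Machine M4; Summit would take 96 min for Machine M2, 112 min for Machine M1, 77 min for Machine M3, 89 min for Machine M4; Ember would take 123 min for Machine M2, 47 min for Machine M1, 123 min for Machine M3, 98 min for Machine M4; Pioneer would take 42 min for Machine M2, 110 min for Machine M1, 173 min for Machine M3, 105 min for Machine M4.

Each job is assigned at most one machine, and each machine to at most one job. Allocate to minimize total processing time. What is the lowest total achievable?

Optimal: Quanta→Machine M4 (39 min), Summit→Machine M3 (77 min), Ember→Machine M1 (47 min), Pioneer→Machine M2 (42 min) — total 39+77+47+42 = 205 min.
Checked against all permutations: 205 min is optimal.

Min total: 205 min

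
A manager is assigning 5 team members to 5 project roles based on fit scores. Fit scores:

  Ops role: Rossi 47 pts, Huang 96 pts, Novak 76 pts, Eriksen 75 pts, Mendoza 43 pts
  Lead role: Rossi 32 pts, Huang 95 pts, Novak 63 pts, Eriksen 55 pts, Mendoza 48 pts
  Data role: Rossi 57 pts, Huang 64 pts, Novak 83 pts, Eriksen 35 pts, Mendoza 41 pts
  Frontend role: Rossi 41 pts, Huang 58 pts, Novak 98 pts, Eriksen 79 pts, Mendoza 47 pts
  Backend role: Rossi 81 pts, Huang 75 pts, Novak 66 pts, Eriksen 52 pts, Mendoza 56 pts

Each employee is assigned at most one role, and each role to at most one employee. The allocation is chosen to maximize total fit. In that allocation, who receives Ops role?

Eriksen receives Ops role.

This is the linear assignment problem.
Optimal: Rossi→Backend role (81 pts), Huang→Lead role (95 pts), Novak→Frontend role (98 pts), Eriksen→Ops role (75 pts), Mendoza→Data role (41 pts) — total 81+95+98+75+41 = 390 pts.
Swapping Mendoza↔Novak (Mendoza→Frontend role 47 pts, Novak→Data role 83 pts) loses 9.
Eriksen's own top role is Frontend role (79 pts), but forcing Eriksen→Frontend role and reassigning the rest optimally gives only 387 pts — worse by 3.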